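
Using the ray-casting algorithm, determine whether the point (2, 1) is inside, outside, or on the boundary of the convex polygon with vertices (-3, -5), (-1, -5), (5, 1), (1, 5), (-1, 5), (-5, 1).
The point (2, 1) lies strictly inside the polygon

Cast a horizontal ray to the right from the query point and count how many polygon edges it crosses (each edge strictly once or zero times, handled with the usual half-open convention). 
Parity of crossings → odd ⇒ inside.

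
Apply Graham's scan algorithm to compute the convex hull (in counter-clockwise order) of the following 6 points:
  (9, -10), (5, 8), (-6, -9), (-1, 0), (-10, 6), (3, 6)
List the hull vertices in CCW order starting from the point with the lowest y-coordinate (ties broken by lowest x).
Hull (CCW) = [(9, -10), (5, 8), (-10, 6), (-6, -9)]

Graham scan procedure:
  1. Find the pivot p₀ = point with lowest y (tie → lowest x): (9, -10).
  2. Sort the remaining points by polar angle around p₀.
  3. Walk through sorted points, maintaining a stack; pop the top while the last three entries make a non-left turn (cross product ≤ 0).
  4. Final stack is the convex hull in CCW order: (9, -10), (5, 8), (-10, 6), (-6, -9).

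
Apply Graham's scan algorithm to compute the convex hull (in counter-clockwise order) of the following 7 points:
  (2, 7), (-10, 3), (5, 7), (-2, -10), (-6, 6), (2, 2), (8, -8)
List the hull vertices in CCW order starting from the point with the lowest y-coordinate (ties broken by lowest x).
Hull (CCW) = [(-2, -10), (8, -8), (5, 7), (2, 7), (-6, 6), (-10, 3)]

Graham scan procedure:
  1. Find the pivot p₀ = point with lowest y (tie → lowest x): (-2, -10).
  2. Sort the remaining points by polar angle around p₀.
  3. Walk through sorted points, maintaining a stack; pop the top while the last three entries make a non-left turn (cross product ≤ 0).
  4. Final stack is the convex hull in CCW order: (-2, -10), (8, -8), (5, 7), (2, 7), (-6, 6), (-10, 3).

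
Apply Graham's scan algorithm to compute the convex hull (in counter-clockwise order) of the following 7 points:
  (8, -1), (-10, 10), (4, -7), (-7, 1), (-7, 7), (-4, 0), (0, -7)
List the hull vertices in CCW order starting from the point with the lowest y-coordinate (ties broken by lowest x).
Hull (CCW) = [(0, -7), (4, -7), (8, -1), (-10, 10), (-7, 1)]

Graham scan procedure:
  1. Find the pivot p₀ = point with lowest y (tie → lowest x): (0, -7).
  2. Sort the remaining points by polar angle around p₀.
  3. Walk through sorted points, maintaining a stack; pop the top while the last three entries make a non-left turn (cross product ≤ 0).
  4. Final stack is the convex hull in CCW order: (0, -7), (4, -7), (8, -1), (-10, 10), (-7, 1).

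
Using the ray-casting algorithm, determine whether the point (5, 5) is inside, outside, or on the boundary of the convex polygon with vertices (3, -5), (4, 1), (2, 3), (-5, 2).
The point (5, 5) lies strictly outside the polygon

Cast a horizontal ray to the right from the query point and count how many polygon edges it crosses (each edge strictly once or zero times, handled with the usual half-open convention). 
Parity of crossings → even ⇒ outside.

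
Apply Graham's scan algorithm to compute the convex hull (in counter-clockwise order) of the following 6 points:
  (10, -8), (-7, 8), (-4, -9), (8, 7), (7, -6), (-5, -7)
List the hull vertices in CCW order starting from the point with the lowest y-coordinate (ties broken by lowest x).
Hull (CCW) = [(-4, -9), (10, -8), (8, 7), (-7, 8), (-5, -7)]

Graham scan procedure:
  1. Find the pivot p₀ = point with lowest y (tie → lowest x): (-4, -9).
  2. Sort the remaining points by polar angle around p₀.
  3. Walk through sorted points, maintaining a stack; pop the top while the last three entries make a non-left turn (cross product ≤ 0).
  4. Final stack is the convex hull in CCW order: (-4, -9), (10, -8), (8, 7), (-7, 8), (-5, -7).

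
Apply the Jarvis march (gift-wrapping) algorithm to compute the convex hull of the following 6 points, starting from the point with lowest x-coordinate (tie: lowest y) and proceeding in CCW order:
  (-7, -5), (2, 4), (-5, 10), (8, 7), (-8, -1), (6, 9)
Hull (CCW) = [(-8, -1), (-7, -5), (8, 7), (6, 9), (-5, 10)]

Jarvis march: at each step, from the current hull vertex p, select the next vertex q as the point such that every other point lies strictly to the left of (or on) the directed line p → q. (Equivalently: for every other point r, the cross product (q − p) × (r − p) ≥ 0.)
Starting point (lowest x, tie lowest y): (-8, -1). Wrap until returning to start. Resulting hull: (-8, -1), (-7, -5), (8, 7), (6, 9), (-5, 10).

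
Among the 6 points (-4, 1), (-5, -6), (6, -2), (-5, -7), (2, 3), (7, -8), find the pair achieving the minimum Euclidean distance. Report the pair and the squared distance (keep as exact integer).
Pair = ((-5, -6), (-5, -7)); squared distance = 1

Compute all C(6, 2) = 15 pairwise squared distances (x_i − x_j)² + (y_i − y_j)². The minimum is 1, attained by the pair ((-5, -6), (-5, -7)).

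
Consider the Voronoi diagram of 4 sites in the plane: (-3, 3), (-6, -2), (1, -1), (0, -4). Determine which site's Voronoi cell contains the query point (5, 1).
Nearest site = (1, -1)

The Voronoi cell of site s contains exactly those query points closer to s than to any other site. Compute squared distances from q = (5, 1) to each site:
  (1 − 5)² + (-1 − 1)² = 20
  (0 − 5)² + (-4 − 1)² = 50
  (-3 − 5)² + (3 − 1)² = 68
  (-6 − 5)² + (-2 − 1)² = 130
Minimum is attained by (1, -1), so q lies in its Voronoi cell.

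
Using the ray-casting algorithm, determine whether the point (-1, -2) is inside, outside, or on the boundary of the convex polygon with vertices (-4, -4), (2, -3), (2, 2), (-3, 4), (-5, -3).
The point (-1, -2) lies strictly inside the polygon

Cast a horizontal ray to the right from the query point and count how many polygon edges it crosses (each edge strictly once or zero times, handled with the usual half-open convention). 
Parity of crossings → odd ⇒ inside.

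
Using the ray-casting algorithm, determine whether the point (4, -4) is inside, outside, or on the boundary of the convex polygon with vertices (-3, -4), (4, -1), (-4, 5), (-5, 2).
The point (4, -4) lies strictly outside the polygon

Cast a horizontal ray to the right from the query point and count how many polygon edges it crosses (each edge strictly once or zero times, handled with the usual half-open convention). 
Parity of crossings → even ⇒ outside.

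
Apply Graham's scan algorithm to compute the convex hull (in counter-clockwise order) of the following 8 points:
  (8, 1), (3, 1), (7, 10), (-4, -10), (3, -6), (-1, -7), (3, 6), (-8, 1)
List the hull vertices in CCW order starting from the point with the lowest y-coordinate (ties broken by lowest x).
Hull (CCW) = [(-4, -10), (3, -6), (8, 1), (7, 10), (-8, 1)]

Graham scan procedure:
  1. Find the pivot p₀ = point with lowest y (tie → lowest x): (-4, -10).
  2. Sort the remaining points by polar angle around p₀.
  3. Walk through sorted points, maintaining a stack; pop the top while the last three entries make a non-left turn (cross product ≤ 0).
  4. Final stack is the convex hull in CCW order: (-4, -10), (3, -6), (8, 1), (7, 10), (-8, 1).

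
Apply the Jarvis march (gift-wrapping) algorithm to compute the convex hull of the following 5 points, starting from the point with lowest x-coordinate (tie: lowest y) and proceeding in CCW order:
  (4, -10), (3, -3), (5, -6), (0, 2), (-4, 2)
Hull (CCW) = [(-4, 2), (4, -10), (5, -6), (0, 2)]

Jarvis march: at each step, from the current hull vertex p, select the next vertex q as the point such that every other point lies strictly to the left of (or on) the directed line p → q. (Equivalently: for every other point r, the cross product (q − p) × (r − p) ≥ 0.)
Starting point (lowest x, tie lowest y): (-4, 2). Wrap until returning to start. Resulting hull: (-4, 2), (4, -10), (5, -6), (0, 2).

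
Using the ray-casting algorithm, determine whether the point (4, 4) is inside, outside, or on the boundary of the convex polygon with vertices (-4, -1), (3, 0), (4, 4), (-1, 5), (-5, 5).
The point (4, 4) lies on the polygon boundary

Boundary check: the query satisfies the collinearity and bounding-box conditions for some polygon edge, so it lies exactly on the boundary.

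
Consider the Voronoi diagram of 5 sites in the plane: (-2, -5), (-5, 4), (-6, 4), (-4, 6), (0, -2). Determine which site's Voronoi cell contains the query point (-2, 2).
Nearest site = (-5, 4)

The Voronoi cell of site s contains exactly those query points closer to s than to any other site. Compute squared distances from q = (-2, 2) to each site:
  (-5 − -2)² + (4 − 2)² = 13
  (-6 − -2)² + (4 − 2)² = 20
  (-4 − -2)² + (6 − 2)² = 20
  (0 − -2)² + (-2 − 2)² = 20
  (-2 − -2)² + (-5 − 2)² = 49
Minimum is attained by (-5, 4), so q lies in its Voronoi cell.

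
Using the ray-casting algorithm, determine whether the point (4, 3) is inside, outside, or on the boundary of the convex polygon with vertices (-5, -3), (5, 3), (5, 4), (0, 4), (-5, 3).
The point (4, 3) lies strictly inside the polygon

Cast a horizontal ray to the right from the query point and count how many polygon edges it crosses (each edge strictly once or zero times, handled with the usual half-open convention). 
Parity of crossings → odd ⇒ inside.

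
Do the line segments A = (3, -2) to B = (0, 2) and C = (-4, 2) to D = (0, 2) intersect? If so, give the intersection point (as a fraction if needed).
Yes; intersection at (0, 2) (t = 1 on AB, s = 1 on CD)

Parametrize AB as A + t(B − A) = (3 + -3 t, -2 + 4 t) and CD as C + s(D − C) = (-4 + 4 s, 2 + 0 s). Solve the linear system for (t, s). Determinant = 16 ≠ 0, so a unique intersection of the containing lines exists. Solution: t = 1, s = 1 — both in [0, 1], so the segments cross. Intersection point: (0, 2).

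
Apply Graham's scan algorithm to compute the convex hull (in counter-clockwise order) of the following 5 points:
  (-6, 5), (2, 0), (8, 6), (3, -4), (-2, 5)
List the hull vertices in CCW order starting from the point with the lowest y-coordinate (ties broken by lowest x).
Hull (CCW) = [(3, -4), (8, 6), (-6, 5)]

Graham scan procedure:
  1. Find the pivot p₀ = point with lowest y (tie → lowest x): (3, -4).
  2. Sort the remaining points by polar angle around p₀.
  3. Walk through sorted points, maintaining a stack; pop the top while the last three entries make a non-left turn (cross product ≤ 0).
  4. Final stack is the convex hull in CCW order: (3, -4), (8, 6), (-6, 5).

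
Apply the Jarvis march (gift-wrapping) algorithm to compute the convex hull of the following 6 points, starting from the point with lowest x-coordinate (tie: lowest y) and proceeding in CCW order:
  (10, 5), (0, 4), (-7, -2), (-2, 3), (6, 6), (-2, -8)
Hull (CCW) = [(-7, -2), (-2, -8), (10, 5), (6, 6), (0, 4), (-2, 3)]

Jarvis march: at each step, from the current hull vertex p, select the next vertex q as the point such that every other point lies strictly to the left of (or on) the directed line p → q. (Equivalently: for every other point r, the cross product (q − p) × (r − p) ≥ 0.)
Starting point (lowest x, tie lowest y): (-7, -2). Wrap until returning to start. Resulting hull: (-7, -2), (-2, -8), (10, 5), (6, 6), (0, 4), (-2, 3).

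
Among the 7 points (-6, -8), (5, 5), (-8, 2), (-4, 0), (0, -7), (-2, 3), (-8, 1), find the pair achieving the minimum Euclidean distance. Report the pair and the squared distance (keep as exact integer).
Pair = ((-8, 2), (-8, 1)); squared distance = 1

Compute all C(7, 2) = 21 pairwise squared distances (x_i − x_j)² + (y_i − y_j)². The minimum is 1, attained by the pair ((-8, 2), (-8, 1)).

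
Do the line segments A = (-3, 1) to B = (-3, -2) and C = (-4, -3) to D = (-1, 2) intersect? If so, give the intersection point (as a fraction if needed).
Yes; intersection at (-3, -4/3) (t = 7/9 on AB, s = 1/3 on CD)

Parametrize AB as A + t(B − A) = (-3 + 0 t, 1 + -3 t) and CD as C + s(D − C) = (-4 + 3 s, -3 + 5 s). Solve the linear system for (t, s). Determinant = -9 ≠ 0, so a unique intersection of the containing lines exists. Solution: t = 7/9, s = 1/3 — both in [0, 1], so the segments cross. Intersection point: (-3, -4/3).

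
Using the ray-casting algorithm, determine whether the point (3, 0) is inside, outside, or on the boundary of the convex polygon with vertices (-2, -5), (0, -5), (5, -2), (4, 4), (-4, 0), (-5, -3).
The point (3, 0) lies strictly inside the polygon

Cast a horizontal ray to the right from the query point and count how many polygon edges it crosses (each edge strictly once or zero times, handled with the usual half-open convention). 
Parity of crossings → odd ⇒ inside.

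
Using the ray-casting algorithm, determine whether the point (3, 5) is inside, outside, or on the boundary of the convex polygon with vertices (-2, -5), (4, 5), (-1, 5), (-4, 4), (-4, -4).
The point (3, 5) lies on the polygon boundary

Boundary check: the query satisfies the collinearity and bounding-box conditions for some polygon edge, so it lies exactly on the boundary.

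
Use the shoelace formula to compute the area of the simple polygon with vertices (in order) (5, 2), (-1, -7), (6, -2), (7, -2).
Area = 37/2

Shoelace formula: Area = (1/2) |Σ_i (x_i · y_{i+1} − x_{i+1} · y_i)| (indices mod n). Compute each cross term:
  (5)(-7) − (-1)(2) = -33
  (-1)(-2) − (6)(-7) = 44
  (6)(-2) − (7)(-2) = 2
  (7)(2) − (5)(-2) = 24
Sum = 37, so (signed) Area = 37/2 = 37/2, |Area| = 37/2.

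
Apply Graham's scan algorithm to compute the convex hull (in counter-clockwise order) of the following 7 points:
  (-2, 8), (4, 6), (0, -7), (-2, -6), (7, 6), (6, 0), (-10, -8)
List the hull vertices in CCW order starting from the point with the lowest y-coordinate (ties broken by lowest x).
Hull (CCW) = [(-10, -8), (0, -7), (6, 0), (7, 6), (-2, 8)]

Graham scan procedure:
  1. Find the pivot p₀ = point with lowest y (tie → lowest x): (-10, -8).
  2. Sort the remaining points by polar angle around p₀.
  3. Walk through sorted points, maintaining a stack; pop the top while the last three entries make a non-left turn (cross product ≤ 0).
  4. Final stack is the convex hull in CCW order: (-10, -8), (0, -7), (6, 0), (7, 6), (-2, 8).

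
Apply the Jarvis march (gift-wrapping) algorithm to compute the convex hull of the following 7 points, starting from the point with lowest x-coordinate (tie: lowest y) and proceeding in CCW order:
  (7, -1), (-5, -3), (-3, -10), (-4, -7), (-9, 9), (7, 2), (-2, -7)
Hull (CCW) = [(-9, 9), (-4, -7), (-3, -10), (7, -1), (7, 2)]

Jarvis march: at each step, from the current hull vertex p, select the next vertex q as the point such that every other point lies strictly to the left of (or on) the directed line p → q. (Equivalently: for every other point r, the cross product (q − p) × (r − p) ≥ 0.)
Starting point (lowest x, tie lowest y): (-9, 9). Wrap until returning to start. Resulting hull: (-9, 9), (-4, -7), (-3, -10), (7, -1), (7, 2).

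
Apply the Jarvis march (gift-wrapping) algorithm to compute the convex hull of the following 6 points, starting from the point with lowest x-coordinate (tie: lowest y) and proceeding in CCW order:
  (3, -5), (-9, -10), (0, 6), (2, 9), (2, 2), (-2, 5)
Hull (CCW) = [(-9, -10), (3, -5), (2, 9), (-2, 5)]

Jarvis march: at each step, from the current hull vertex p, select the next vertex q as the point such that every other point lies strictly to the left of (or on) the directed line p → q. (Equivalently: for every other point r, the cross product (q − p) × (r − p) ≥ 0.)
Starting point (lowest x, tie lowest y): (-9, -10). Wrap until returning to start. Resulting hull: (-9, -10), (3, -5), (2, 9), (-2, 5).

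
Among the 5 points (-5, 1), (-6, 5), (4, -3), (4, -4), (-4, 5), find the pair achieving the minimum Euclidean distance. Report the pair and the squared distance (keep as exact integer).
Pair = ((4, -3), (4, -4)); squared distance = 1

Compute all C(5, 2) = 10 pairwise squared distances (x_i − x_j)² + (y_i − y_j)². The minimum is 1, attained by the pair ((4, -3), (4, -4)).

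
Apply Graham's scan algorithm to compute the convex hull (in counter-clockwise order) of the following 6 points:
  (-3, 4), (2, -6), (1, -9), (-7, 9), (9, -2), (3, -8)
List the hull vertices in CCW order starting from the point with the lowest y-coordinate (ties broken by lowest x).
Hull (CCW) = [(1, -9), (3, -8), (9, -2), (-7, 9)]

Graham scan procedure:
  1. Find the pivot p₀ = point with lowest y (tie → lowest x): (1, -9).
  2. Sort the remaining points by polar angle around p₀.
  3. Walk through sorted points, maintaining a stack; pop the top while the last three entries make a non-left turn (cross product ≤ 0).
  4. Final stack is the convex hull in CCW order: (1, -9), (3, -8), (9, -2), (-7, 9).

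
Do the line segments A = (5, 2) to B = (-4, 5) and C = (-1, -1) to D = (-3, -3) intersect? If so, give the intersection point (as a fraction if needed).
No (intersection of containing lines falls outside at least one segment)

Parametrize and solve: t = 1/4, s = -15/8. At least one of these is outside [0, 1], so the segments do not intersect.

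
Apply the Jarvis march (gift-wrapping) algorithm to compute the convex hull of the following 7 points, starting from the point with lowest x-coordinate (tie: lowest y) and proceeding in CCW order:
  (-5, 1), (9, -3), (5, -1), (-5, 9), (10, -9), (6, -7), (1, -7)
Hull (CCW) = [(-5, 1), (1, -7), (10, -9), (9, -3), (-5, 9)]

Jarvis march: at each step, from the current hull vertex p, select the next vertex q as the point such that every other point lies strictly to the left of (or on) the directed line p → q. (Equivalently: for every other point r, the cross product (q − p) × (r − p) ≥ 0.)
Starting point (lowest x, tie lowest y): (-5, 1). Wrap until returning to start. Resulting hull: (-5, 1), (1, -7), (10, -9), (9, -3), (-5, 9).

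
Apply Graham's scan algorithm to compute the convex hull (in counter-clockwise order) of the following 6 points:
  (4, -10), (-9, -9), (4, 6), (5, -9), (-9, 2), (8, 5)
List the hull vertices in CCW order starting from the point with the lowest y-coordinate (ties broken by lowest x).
Hull (CCW) = [(4, -10), (5, -9), (8, 5), (4, 6), (-9, 2), (-9, -9)]

Graham scan procedure:
  1. Find the pivot p₀ = point with lowest y (tie → lowest x): (4, -10).
  2. Sort the remaining points by polar angle around p₀.
  3. Walk through sorted points, maintaining a stack; pop the top while the last three entries make a non-left turn (cross product ≤ 0).
  4. Final stack is the convex hull in CCW order: (4, -10), (5, -9), (8, 5), (4, 6), (-9, 2), (-9, -9).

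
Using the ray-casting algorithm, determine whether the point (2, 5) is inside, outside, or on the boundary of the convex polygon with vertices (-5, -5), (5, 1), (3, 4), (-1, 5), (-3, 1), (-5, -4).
The point (2, 5) lies strictly outside the polygon

Cast a horizontal ray to the right from the query point and count how many polygon edges it crosses (each edge strictly once or zero times, handled with the usual half-open convention). 
Parity of crossings → even ⇒ outside.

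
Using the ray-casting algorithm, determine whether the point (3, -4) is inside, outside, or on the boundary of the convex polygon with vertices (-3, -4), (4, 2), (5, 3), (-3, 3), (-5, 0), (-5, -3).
The point (3, -4) lies strictly outside the polygon

Cast a horizontal ray to the right from the query point and count how many polygon edges it crosses (each edge strictly once or zero times, handled with the usual half-open convention). 
Parity of crossings → even ⇒ outside.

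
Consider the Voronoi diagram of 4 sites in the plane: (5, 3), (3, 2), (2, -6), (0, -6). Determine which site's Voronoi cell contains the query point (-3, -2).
Nearest site = (0, -6)

The Voronoi cell of site s contains exactly those query points closer to s than to any other site. Compute squared distances from q = (-3, -2) to each site:
  (0 − -3)² + (-6 − -2)² = 25
  (2 − -3)² + (-6 − -2)² = 41
  (3 − -3)² + (2 − -2)² = 52
  (5 − -3)² + (3 − -2)² = 89
Minimum is attained by (0, -6), so q lies in its Voronoi cell.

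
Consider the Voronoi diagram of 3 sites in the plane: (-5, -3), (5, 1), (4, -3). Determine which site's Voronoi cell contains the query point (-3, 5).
Nearest site = (-5, -3)

The Voronoi cell of site s contains exactly those query points closer to s than to any other site. Compute squared distances from q = (-3, 5) to each site:
  (-5 − -3)² + (-3 − 5)² = 68
  (5 − -3)² + (1 − 5)² = 80
  (4 − -3)² + (-3 − 5)² = 113
Minimum is attained by (-5, -3), so q lies in its Voronoi cell.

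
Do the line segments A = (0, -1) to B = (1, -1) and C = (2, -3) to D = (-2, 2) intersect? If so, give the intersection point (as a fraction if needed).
Yes; intersection at (2/5, -1) (t = 2/5 on AB, s = 2/5 on CD)

Parametrize AB as A + t(B − A) = (0 + 1 t, -1 + 0 t) and CD as C + s(D − C) = (2 + -4 s, -3 + 5 s). Solve the linear system for (t, s). Determinant = -5 ≠ 0, so a unique intersection of the containing lines exists. Solution: t = 2/5, s = 2/5 — both in [0, 1], so the segments cross. Intersection point: (2/5, -1).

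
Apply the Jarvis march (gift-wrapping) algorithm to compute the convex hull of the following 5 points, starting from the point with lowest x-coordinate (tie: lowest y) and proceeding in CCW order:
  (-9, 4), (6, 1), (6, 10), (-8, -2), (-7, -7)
Hull (CCW) = [(-9, 4), (-8, -2), (-7, -7), (6, 1), (6, 10)]

Jarvis march: at each step, from the current hull vertex p, select the next vertex q as the point such that every other point lies strictly to the left of (or on) the directed line p → q. (Equivalently: for every other point r, the cross product (q − p) × (r − p) ≥ 0.)
Starting point (lowest x, tie lowest y): (-9, 4). Wrap until returning to start. Resulting hull: (-9, 4), (-8, -2), (-7, -7), (6, 1), (6, 10).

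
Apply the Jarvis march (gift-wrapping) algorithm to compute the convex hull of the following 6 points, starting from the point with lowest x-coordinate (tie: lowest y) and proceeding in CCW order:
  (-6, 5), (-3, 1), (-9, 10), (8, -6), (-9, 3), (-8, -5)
Hull (CCW) = [(-9, 3), (-8, -5), (8, -6), (-9, 10)]

Jarvis march: at each step, from the current hull vertex p, select the next vertex q as the point such that every other point lies strictly to the left of (or on) the directed line p → q. (Equivalently: for every other point r, the cross product (q − p) × (r − p) ≥ 0.)
Starting point (lowest x, tie lowest y): (-9, 3). Wrap until returning to start. Resulting hull: (-9, 3), (-8, -5), (8, -6), (-9, 10).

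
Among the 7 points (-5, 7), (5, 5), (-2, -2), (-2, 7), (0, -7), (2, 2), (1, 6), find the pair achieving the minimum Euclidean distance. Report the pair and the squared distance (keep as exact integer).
Pair = ((-5, 7), (-2, 7)); squared distance = 9

Compute all C(7, 2) = 21 pairwise squared distances (x_i − x_j)² + (y_i − y_j)². The minimum is 9, attained by the pair ((-5, 7), (-2, 7)).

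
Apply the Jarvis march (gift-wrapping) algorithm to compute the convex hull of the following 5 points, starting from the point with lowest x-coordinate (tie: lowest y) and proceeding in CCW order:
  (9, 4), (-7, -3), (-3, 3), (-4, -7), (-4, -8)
Hull (CCW) = [(-7, -3), (-4, -8), (9, 4), (-3, 3)]

Jarvis march: at each step, from the current hull vertex p, select the next vertex q as the point such that every other point lies strictly to the left of (or on) the directed line p → q. (Equivalently: for every other point r, the cross product (q − p) × (r − p) ≥ 0.)
Starting point (lowest x, tie lowest y): (-7, -3). Wrap until returning to start. Resulting hull: (-7, -3), (-4, -8), (9, 4), (-3, 3).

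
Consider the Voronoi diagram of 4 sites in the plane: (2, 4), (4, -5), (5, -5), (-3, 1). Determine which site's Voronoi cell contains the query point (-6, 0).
Nearest site = (-3, 1)

The Voronoi cell of site s contains exactly those query points closer to s than to any other site. Compute squared distances from q = (-6, 0) to each site:
  (-3 − -6)² + (1 − 0)² = 10
  (2 − -6)² + (4 − 0)² = 80
  (4 − -6)² + (-5 − 0)² = 125
  (5 − -6)² + (-5 − 0)² = 146
Minimum is attained by (-3, 1), so q lies in its Voronoi cell.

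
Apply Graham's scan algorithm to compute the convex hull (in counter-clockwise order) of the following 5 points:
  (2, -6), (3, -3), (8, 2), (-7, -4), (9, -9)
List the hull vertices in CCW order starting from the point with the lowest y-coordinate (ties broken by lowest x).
Hull (CCW) = [(9, -9), (8, 2), (-7, -4)]

Graham scan procedure:
  1. Find the pivot p₀ = point with lowest y (tie → lowest x): (9, -9).
  2. Sort the remaining points by polar angle around p₀.
  3. Walk through sorted points, maintaining a stack; pop the top while the last three entries make a non-left turn (cross product ≤ 0).
  4. Final stack is the convex hull in CCW order: (9, -9), (8, 2), (-7, -4).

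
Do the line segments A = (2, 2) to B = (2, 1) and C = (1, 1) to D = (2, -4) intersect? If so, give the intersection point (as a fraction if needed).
No (intersection of containing lines falls outside at least one segment)

Parametrize and solve: t = 6, s = 1. At least one of these is outside [0, 1], so the segments do not intersect.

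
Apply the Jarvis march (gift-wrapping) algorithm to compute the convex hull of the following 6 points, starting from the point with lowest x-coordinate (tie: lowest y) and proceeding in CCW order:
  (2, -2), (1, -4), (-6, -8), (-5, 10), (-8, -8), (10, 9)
Hull (CCW) = [(-8, -8), (-6, -8), (1, -4), (10, 9), (-5, 10)]

Jarvis march: at each step, from the current hull vertex p, select the next vertex q as the point such that every other point lies strictly to the left of (or on) the directed line p → q. (Equivalently: for every other point r, the cross product (q − p) × (r − p) ≥ 0.)
Starting point (lowest x, tie lowest y): (-8, -8). Wrap until returning to start. Resulting hull: (-8, -8), (-6, -8), (1, -4), (10, 9), (-5, 10).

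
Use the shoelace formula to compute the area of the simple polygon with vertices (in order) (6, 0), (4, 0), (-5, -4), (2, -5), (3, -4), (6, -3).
Area = 57/2

Shoelace formula: Area = (1/2) |Σ_i (x_i · y_{i+1} − x_{i+1} · y_i)| (indices mod n). Compute each cross term:
  (6)(0) − (4)(0) = 0
  (4)(-4) − (-5)(0) = -16
  (-5)(-5) − (2)(-4) = 33
  (2)(-4) − (3)(-5) = 7
  (3)(-3) − (6)(-4) = 15
  (6)(0) − (6)(-3) = 18
Sum = 57, so (signed) Area = 57/2 = 57/2, |Area| = 57/2.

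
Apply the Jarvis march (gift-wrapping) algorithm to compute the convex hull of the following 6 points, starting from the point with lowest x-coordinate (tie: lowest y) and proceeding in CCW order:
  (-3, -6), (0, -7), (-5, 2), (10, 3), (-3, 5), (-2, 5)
Hull (CCW) = [(-5, 2), (-3, -6), (0, -7), (10, 3), (-2, 5), (-3, 5)]

Jarvis march: at each step, from the current hull vertex p, select the next vertex q as the point such that every other point lies strictly to the left of (or on) the directed line p → q. (Equivalently: for every other point r, the cross product (q − p) × (r − p) ≥ 0.)
Starting point (lowest x, tie lowest y): (-5, 2). Wrap until returning to start. Resulting hull: (-5, 2), (-3, -6), (0, -7), (10, 3), (-2, 5), (-3, 5).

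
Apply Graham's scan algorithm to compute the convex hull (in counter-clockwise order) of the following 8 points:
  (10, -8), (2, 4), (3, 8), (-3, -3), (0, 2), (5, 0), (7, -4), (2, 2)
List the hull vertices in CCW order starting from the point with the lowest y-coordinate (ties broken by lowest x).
Hull (CCW) = [(10, -8), (3, 8), (-3, -3)]

Graham scan procedure:
  1. Find the pivot p₀ = point with lowest y (tie → lowest x): (10, -8).
  2. Sort the remaining points by polar angle around p₀.
  3. Walk through sorted points, maintaining a stack; pop the top while the last three entries make a non-left turn (cross product ≤ 0).
  4. Final stack is the convex hull in CCW order: (10, -8), (3, 8), (-3, -3).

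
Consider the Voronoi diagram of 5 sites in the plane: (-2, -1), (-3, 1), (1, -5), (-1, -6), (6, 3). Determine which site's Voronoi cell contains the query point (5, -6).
Nearest site = (1, -5)

The Voronoi cell of site s contains exactly those query points closer to s than to any other site. Compute squared distances from q = (5, -6) to each site:
  (1 − 5)² + (-5 − -6)² = 17
  (-1 − 5)² + (-6 − -6)² = 36
  (-2 − 5)² + (-1 − -6)² = 74
  (6 − 5)² + (3 − -6)² = 82
  (-3 − 5)² + (1 − -6)² = 113
Minimum is attained by (1, -5), so q lies in its Voronoi cell.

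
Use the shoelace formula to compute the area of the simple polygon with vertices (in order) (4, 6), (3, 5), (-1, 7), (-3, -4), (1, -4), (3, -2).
Area = 105/2

Shoelace formula: Area = (1/2) |Σ_i (x_i · y_{i+1} − x_{i+1} · y_i)| (indices mod n). Compute each cross term:
  (4)(5) − (3)(6) = 2
  (3)(7) − (-1)(5) = 26
  (-1)(-4) − (-3)(7) = 25
  (-3)(-4) − (1)(-4) = 16
  (1)(-2) − (3)(-4) = 10
  (3)(6) − (4)(-2) = 26
Sum = 105, so (signed) Area = 105/2 = 105/2, |Area| = 105/2.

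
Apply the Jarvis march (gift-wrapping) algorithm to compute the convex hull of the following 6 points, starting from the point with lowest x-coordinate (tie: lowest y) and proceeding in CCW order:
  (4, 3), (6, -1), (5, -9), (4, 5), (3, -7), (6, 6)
Hull (CCW) = [(3, -7), (5, -9), (6, -1), (6, 6), (4, 5)]

Jarvis march: at each step, from the current hull vertex p, select the next vertex q as the point such that every other point lies strictly to the left of (or on) the directed line p → q. (Equivalently: for every other point r, the cross product (q − p) × (r − p) ≥ 0.)
Starting point (lowest x, tie lowest y): (3, -7). Wrap until returning to start. Resulting hull: (3, -7), (5, -9), (6, -1), (6, 6), (4, 5).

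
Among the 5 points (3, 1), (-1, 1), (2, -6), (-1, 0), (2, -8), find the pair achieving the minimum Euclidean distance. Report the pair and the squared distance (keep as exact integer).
Pair = ((-1, 1), (-1, 0)); squared distance = 1

Compute all C(5, 2) = 10 pairwise squared distances (x_i − x_j)² + (y_i − y_j)². The minimum is 1, attained by the pair ((-1, 1), (-1, 0)).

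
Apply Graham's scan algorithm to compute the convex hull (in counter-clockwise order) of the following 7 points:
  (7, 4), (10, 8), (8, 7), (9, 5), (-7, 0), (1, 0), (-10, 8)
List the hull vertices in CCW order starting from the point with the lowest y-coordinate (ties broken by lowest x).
Hull (CCW) = [(-7, 0), (1, 0), (9, 5), (10, 8), (-10, 8)]

Graham scan procedure:
  1. Find the pivot p₀ = point with lowest y (tie → lowest x): (-7, 0).
  2. Sort the remaining points by polar angle around p₀.
  3. Walk through sorted points, maintaining a stack; pop the top while the last three entries make a non-left turn (cross product ≤ 0).
  4. Final stack is the convex hull in CCW order: (-7, 0), (1, 0), (9, 5), (10, 8), (-10, 8).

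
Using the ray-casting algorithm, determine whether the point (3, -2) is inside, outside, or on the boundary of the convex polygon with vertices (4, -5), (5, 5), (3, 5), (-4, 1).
The point (3, -2) lies strictly inside the polygon

Cast a horizontal ray to the right from the query point and count how many polygon edges it crosses (each edge strictly once or zero times, handled with the usual half-open convention). 
Parity of crossings → odd ⇒ inside.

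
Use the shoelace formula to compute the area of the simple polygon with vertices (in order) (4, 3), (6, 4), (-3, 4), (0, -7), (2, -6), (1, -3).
Area = 42

Shoelace formula: Area = (1/2) |Σ_i (x_i · y_{i+1} − x_{i+1} · y_i)| (indices mod n). Compute each cross term:
  (4)(4) − (6)(3) = -2
  (6)(4) − (-3)(4) = 36
  (-3)(-7) − (0)(4) = 21
  (0)(-6) − (2)(-7) = 14
  (2)(-3) − (1)(-6) = 0
  (1)(3) − (4)(-3) = 15
Sum = 84, so (signed) Area = 84/2 = 42, |Area| = 42.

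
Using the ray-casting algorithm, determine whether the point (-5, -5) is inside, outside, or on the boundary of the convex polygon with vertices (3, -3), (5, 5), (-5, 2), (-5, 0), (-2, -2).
The point (-5, -5) lies strictly outside the polygon

Cast a horizontal ray to the right from the query point and count how many polygon edges it crosses (each edge strictly once or zero times, handled with the usual half-open convention). 
Parity of crossings → even ⇒ outside.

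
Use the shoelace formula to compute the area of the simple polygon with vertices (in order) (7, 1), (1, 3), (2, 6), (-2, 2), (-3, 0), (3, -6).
Area = 105/2

Shoelace formula: Area = (1/2) |Σ_i (x_i · y_{i+1} − x_{i+1} · y_i)| (indices mod n). Compute each cross term:
  (7)(3) − (1)(1) = 20
  (1)(6) − (2)(3) = 0
  (2)(2) − (-2)(6) = 16
  (-2)(0) − (-3)(2) = 6
  (-3)(-6) − (3)(0) = 18
  (3)(1) − (7)(-6) = 45
Sum = 105, so (signed) Area = 105/2 = 105/2, |Area| = 105/2.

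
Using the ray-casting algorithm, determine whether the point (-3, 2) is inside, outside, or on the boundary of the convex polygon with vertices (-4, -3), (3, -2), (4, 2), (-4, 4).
The point (-3, 2) lies strictly inside the polygon

Cast a horizontal ray to the right from the query point and count how many polygon edges it crosses (each edge strictly once or zero times, handled with the usual half-open convention). 
Parity of crossings → odd ⇒ inside.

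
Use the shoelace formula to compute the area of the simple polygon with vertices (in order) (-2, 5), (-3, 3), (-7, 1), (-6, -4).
Area = 23/2

Shoelace formula: Area = (1/2) |Σ_i (x_i · y_{i+1} − x_{i+1} · y_i)| (indices mod n). Compute each cross term:
  (-2)(3) − (-3)(5) = 9
  (-3)(1) − (-7)(3) = 18
  (-7)(-4) − (-6)(1) = 34
  (-6)(5) − (-2)(-4) = -38
Sum = 23, so (signed) Area = 23/2 = 23/2, |Area| = 23/2.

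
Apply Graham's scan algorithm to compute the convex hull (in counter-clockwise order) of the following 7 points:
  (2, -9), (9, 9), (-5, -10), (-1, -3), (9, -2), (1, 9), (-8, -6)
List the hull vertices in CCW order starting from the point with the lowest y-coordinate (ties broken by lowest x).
Hull (CCW) = [(-5, -10), (2, -9), (9, -2), (9, 9), (1, 9), (-8, -6)]

Graham scan procedure:
  1. Find the pivot p₀ = point with lowest y (tie → lowest x): (-5, -10).
  2. Sort the remaining points by polar angle around p₀.
  3. Walk through sorted points, maintaining a stack; pop the top while the last three entries make a non-left turn (cross product ≤ 0).
  4. Final stack is the convex hull in CCW order: (-5, -10), (2, -9), (9, -2), (9, 9), (1, 9), (-8, -6).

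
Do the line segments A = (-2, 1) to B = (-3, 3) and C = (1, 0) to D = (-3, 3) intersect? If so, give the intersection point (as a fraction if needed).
Yes; intersection at (-3, 3) (t = 1 on AB, s = 1 on CD)

Parametrize AB as A + t(B − A) = (-2 + -1 t, 1 + 2 t) and CD as C + s(D − C) = (1 + -4 s, 0 + 3 s). Solve the linear system for (t, s). Determinant = -5 ≠ 0, so a unique intersection of the containing lines exists. Solution: t = 1, s = 1 — both in [0, 1], so the segments cross. Intersection point: (-3, 3).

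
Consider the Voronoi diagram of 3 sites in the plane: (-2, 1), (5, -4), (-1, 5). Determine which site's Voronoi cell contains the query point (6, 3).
Nearest site = (5, -4)

The Voronoi cell of site s contains exactly those query points closer to s than to any other site. Compute squared distances from q = (6, 3) to each site:
  (5 − 6)² + (-4 − 3)² = 50
  (-1 − 6)² + (5 − 3)² = 53
  (-2 − 6)² + (1 − 3)² = 68
Minimum is attained by (5, -4), so q lies in its Voronoi cell.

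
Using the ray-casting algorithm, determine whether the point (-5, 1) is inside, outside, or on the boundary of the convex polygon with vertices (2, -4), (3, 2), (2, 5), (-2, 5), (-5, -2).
The point (-5, 1) lies strictly outside the polygon

Cast a horizontal ray to the right from the query point and count how many polygon edges it crosses (each edge strictly once or zero times, handled with the usual half-open convention). 
Parity of crossings → even ⇒ outside.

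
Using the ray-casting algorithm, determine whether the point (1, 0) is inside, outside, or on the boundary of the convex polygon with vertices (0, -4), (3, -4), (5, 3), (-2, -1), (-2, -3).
The point (1, 0) lies strictly inside the polygon

Cast a horizontal ray to the right from the query point and count how many polygon edges it crosses (each edge strictly once or zero times, handled with the usual half-open convention). 
Parity of crossings → odd ⇒ inside.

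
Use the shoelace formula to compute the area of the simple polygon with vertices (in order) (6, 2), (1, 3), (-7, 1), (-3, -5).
Area = 50

Shoelace formula: Area = (1/2) |Σ_i (x_i · y_{i+1} − x_{i+1} · y_i)| (indices mod n). Compute each cross term:
  (6)(3) − (1)(2) = 16
  (1)(1) − (-7)(3) = 22
  (-7)(-5) − (-3)(1) = 38
  (-3)(2) − (6)(-5) = 24
Sum = 100, so (signed) Area = 100/2 = 50, |Area| = 50.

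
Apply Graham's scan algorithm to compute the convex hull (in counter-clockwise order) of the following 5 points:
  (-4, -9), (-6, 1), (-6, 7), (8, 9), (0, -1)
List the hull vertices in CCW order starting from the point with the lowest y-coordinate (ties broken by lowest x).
Hull (CCW) = [(-4, -9), (8, 9), (-6, 7), (-6, 1)]

Graham scan procedure:
  1. Find the pivot p₀ = point with lowest y (tie → lowest x): (-4, -9).
  2. Sort the remaining points by polar angle around p₀.
  3. Walk through sorted points, maintaining a stack; pop the top while the last three entries make a non-left turn (cross product ≤ 0).
  4. Final stack is the convex hull in CCW order: (-4, -9), (8, 9), (-6, 7), (-6, 1).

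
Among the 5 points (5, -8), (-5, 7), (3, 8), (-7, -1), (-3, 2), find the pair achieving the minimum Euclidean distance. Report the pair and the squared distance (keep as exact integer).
Pair = ((-7, -1), (-3, 2)); squared distance = 25

Compute all C(5, 2) = 10 pairwise squared distances (x_i − x_j)² + (y_i − y_j)². The minimum is 25, attained by the pair ((-7, -1), (-3, 2)).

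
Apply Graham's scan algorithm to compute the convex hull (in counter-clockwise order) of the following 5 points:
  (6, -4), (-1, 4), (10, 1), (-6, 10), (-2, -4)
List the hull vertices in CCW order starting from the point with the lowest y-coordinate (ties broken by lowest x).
Hull (CCW) = [(-2, -4), (6, -4), (10, 1), (-6, 10)]

Graham scan procedure:
  1. Find the pivot p₀ = point with lowest y (tie → lowest x): (-2, -4).
  2. Sort the remaining points by polar angle around p₀.
  3. Walk through sorted points, maintaining a stack; pop the top while the last three entries make a non-left turn (cross product ≤ 0).
  4. Final stack is the convex hull in CCW order: (-2, -4), (6, -4), (10, 1), (-6, 10).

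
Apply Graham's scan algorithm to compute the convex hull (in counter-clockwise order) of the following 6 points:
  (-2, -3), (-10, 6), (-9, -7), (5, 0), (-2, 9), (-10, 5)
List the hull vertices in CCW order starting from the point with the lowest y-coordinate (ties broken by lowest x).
Hull (CCW) = [(-9, -7), (5, 0), (-2, 9), (-10, 6), (-10, 5)]

Graham scan procedure:
  1. Find the pivot p₀ = point with lowest y (tie → lowest x): (-9, -7).
  2. Sort the remaining points by polar angle around p₀.
  3. Walk through sorted points, maintaining a stack; pop the top while the last three entries make a non-left turn (cross product ≤ 0).
  4. Final stack is the convex hull in CCW order: (-9, -7), (5, 0), (-2, 9), (-10, 6), (-10, 5).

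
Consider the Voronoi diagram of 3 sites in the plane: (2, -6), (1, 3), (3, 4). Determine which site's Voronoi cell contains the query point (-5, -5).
Nearest site = (2, -6)

The Voronoi cell of site s contains exactly those query points closer to s than to any other site. Compute squared distances from q = (-5, -5) to each site:
  (2 − -5)² + (-6 − -5)² = 50
  (1 − -5)² + (3 − -5)² = 100
  (3 − -5)² + (4 − -5)² = 145
Minimum is attained by (2, -6), so q lies in its Voronoi cell.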